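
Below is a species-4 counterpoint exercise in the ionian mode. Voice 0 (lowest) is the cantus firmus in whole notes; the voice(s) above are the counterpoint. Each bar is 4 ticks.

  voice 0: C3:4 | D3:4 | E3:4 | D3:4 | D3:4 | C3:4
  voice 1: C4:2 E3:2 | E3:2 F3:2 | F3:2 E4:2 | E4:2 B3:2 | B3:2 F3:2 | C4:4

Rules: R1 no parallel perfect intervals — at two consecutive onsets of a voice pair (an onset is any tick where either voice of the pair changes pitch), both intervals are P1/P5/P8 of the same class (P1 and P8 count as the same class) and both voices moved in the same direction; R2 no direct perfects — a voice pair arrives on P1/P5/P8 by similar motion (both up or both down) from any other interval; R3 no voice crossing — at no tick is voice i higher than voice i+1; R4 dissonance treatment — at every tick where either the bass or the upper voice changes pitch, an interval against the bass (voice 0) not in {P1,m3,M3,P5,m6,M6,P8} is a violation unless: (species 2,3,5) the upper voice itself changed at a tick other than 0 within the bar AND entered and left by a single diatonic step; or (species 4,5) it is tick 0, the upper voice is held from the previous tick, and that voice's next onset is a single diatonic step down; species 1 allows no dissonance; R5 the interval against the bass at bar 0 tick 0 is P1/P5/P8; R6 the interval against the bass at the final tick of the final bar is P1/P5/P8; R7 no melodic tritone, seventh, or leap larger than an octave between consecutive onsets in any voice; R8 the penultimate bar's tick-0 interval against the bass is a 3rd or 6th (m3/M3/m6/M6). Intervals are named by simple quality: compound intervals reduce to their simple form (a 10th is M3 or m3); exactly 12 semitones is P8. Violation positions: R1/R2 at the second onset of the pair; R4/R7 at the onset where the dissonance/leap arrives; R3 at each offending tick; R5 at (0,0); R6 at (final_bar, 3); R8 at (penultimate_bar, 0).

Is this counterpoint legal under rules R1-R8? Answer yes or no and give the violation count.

bar 0: v0=C3 v1=C4 (P8)
bar 1: v0=D3 v1=E3 (M2)
bar 2: v0=E3 v1=F3 (m2)
bar 3: v0=D3 v1=E4 (M2)
bar 4: v0=D3 v1=B3 (M6)
bar 5: v0=C3 v1=C4 (P8)
  R4 @ bar1.0: D3/E3 M2 untreated
  R4 @ bar2.0: E3/F3 m2 untreated
  R7 @ bar2.2: F3->E4 leap 11st
  R4 @ bar3.0: D3/E4 M2 untreated
  R7 @ bar4.2: B3->F3 leap 6st

No (5 violations)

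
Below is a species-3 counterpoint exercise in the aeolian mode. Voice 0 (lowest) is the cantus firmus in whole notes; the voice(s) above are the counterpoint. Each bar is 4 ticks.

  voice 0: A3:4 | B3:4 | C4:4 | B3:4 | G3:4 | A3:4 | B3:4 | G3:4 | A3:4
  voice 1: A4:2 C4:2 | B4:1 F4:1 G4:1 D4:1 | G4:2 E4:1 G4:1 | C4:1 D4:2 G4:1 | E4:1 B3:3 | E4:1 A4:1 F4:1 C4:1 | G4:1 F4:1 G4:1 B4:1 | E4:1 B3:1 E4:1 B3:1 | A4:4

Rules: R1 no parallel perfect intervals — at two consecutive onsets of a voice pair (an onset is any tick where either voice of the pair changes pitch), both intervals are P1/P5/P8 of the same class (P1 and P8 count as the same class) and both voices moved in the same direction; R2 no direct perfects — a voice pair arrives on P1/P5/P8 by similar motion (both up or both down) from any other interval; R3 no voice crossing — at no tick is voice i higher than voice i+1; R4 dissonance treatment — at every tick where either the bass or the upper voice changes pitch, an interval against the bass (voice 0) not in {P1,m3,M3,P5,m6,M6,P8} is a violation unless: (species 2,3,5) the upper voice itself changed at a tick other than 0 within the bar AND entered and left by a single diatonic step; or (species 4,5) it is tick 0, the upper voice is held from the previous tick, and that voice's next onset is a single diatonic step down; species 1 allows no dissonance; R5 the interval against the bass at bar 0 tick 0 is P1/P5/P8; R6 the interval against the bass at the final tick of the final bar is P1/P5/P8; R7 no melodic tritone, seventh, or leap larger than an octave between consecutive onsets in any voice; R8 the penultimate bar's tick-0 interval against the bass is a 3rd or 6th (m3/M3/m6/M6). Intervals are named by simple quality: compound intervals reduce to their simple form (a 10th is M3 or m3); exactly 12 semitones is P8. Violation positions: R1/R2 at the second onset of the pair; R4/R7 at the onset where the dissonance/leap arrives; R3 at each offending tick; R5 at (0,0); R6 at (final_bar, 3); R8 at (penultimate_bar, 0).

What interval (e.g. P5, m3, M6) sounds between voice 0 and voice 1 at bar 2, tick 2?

voice 0=C4 voice 1=E4 -> M3

M3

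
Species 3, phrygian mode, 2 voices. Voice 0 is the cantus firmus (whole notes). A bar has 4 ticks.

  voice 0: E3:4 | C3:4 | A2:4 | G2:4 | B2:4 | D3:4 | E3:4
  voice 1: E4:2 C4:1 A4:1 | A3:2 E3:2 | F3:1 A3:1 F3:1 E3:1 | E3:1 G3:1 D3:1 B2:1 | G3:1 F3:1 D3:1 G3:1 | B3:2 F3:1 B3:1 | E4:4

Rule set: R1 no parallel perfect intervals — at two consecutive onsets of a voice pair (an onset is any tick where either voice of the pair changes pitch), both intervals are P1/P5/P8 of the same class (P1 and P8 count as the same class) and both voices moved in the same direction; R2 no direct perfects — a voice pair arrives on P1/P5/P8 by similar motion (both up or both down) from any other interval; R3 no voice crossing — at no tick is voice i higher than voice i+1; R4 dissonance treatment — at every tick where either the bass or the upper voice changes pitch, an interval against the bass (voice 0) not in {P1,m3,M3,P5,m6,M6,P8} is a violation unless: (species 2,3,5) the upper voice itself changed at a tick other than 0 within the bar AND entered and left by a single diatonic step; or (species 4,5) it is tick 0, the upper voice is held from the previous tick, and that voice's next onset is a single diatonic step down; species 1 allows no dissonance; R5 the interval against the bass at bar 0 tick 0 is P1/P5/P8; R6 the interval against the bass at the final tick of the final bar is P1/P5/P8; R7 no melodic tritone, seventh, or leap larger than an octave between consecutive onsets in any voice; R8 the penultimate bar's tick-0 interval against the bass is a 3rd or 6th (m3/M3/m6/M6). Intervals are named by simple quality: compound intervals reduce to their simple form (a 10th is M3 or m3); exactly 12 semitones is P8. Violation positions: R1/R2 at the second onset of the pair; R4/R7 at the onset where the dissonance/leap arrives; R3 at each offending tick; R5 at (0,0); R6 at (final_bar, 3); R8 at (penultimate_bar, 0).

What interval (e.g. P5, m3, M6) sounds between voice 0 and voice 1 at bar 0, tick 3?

P4

voice 0=E3 voice 1=A4 -> P4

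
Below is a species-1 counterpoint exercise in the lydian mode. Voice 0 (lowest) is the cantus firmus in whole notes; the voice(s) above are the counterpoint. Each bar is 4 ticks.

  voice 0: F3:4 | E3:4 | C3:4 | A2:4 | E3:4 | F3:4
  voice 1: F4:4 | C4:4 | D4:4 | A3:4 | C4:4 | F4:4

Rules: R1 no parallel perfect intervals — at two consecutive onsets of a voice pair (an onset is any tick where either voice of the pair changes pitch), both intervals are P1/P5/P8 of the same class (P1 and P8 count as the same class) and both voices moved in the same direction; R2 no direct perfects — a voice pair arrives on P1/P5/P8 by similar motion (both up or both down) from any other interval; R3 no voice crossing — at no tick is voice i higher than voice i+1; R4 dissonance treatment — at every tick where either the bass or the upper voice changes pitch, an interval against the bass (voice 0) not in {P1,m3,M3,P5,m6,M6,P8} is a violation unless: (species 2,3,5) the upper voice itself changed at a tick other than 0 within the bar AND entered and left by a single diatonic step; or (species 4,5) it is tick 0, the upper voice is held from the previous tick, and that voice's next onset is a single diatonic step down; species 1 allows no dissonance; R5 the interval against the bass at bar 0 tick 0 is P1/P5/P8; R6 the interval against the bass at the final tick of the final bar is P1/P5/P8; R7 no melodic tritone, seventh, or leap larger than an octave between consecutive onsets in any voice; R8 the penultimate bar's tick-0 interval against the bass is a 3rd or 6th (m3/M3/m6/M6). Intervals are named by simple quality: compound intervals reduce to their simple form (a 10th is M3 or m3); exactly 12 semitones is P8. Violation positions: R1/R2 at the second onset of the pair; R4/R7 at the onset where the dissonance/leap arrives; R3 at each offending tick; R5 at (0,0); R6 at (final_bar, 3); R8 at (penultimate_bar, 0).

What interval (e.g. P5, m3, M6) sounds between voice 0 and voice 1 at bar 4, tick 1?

voice 0=E3 voice 1=C4 -> m6

m6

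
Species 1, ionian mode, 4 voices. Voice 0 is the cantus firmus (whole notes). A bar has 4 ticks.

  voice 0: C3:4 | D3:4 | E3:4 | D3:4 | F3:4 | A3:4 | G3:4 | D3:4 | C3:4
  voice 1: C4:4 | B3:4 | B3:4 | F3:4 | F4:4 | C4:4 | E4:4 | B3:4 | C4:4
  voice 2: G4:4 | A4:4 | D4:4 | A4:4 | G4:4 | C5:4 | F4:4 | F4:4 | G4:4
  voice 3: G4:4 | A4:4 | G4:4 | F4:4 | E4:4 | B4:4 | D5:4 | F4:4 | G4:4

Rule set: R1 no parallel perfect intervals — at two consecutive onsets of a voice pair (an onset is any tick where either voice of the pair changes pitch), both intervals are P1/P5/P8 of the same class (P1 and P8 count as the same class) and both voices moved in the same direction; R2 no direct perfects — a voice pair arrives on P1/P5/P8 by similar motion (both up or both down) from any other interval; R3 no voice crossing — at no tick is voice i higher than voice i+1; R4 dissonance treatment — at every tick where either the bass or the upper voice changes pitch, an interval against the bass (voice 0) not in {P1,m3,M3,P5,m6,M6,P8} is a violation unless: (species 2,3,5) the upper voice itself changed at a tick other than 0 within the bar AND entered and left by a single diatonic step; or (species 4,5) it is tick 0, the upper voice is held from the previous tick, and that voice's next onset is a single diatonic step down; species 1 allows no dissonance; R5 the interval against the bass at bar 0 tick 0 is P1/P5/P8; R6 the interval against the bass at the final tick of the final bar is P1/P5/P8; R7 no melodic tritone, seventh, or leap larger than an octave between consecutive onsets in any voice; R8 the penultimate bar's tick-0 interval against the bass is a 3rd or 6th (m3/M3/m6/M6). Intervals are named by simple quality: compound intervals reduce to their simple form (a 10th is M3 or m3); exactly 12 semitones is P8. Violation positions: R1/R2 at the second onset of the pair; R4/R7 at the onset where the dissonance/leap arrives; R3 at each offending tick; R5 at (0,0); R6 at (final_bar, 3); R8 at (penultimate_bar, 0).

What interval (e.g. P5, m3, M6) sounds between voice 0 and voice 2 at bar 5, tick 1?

voice 0=A3 voice 2=C5 -> m3

m3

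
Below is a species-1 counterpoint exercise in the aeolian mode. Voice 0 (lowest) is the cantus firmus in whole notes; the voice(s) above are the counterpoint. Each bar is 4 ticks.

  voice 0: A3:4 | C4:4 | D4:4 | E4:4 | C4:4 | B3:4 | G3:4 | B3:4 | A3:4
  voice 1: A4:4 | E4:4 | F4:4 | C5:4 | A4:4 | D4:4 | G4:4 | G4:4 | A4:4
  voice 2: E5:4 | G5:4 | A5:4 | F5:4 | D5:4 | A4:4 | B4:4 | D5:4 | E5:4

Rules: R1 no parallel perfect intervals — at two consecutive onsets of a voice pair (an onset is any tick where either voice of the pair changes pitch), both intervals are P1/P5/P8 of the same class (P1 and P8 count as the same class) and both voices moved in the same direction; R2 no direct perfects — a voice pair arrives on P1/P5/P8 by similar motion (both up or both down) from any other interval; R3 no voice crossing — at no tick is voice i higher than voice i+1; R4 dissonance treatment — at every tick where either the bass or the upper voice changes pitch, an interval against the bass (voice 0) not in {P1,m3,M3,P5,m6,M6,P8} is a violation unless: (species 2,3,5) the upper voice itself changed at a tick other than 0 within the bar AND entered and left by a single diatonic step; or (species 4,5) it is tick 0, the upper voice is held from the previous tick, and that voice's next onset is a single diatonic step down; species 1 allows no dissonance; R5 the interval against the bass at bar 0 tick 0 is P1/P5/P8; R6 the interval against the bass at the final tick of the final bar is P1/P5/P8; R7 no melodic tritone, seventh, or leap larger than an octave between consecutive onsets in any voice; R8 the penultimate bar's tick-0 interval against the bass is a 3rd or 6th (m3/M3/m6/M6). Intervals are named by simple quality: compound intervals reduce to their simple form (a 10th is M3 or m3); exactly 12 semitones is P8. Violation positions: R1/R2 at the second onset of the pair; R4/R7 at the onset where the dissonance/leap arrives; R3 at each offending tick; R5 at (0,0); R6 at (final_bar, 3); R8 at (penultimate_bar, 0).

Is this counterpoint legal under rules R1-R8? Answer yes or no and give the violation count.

No (7 violations)

bar 0: v0=A3 v1=A4 v2=E5 (P5)
bar 1: v0=C4 v1=E4 v2=G5 (P5)
bar 2: v0=D4 v1=F4 v2=A5 (P5)
bar 3: v0=E4 v1=C5 v2=F5 (m2)
bar 4: v0=C4 v1=A4 v2=D5 (M2)
bar 5: v0=B3 v1=D4 v2=A4 (m7)
bar 6: v0=G3 v1=G4 v2=B4 (M3)
bar 7: v0=B3 v1=G4 v2=D5 (m3)
bar 8: v0=A3 v1=A4 v2=E5 (P5)
  R1 @ bar1.0: A3/E5 P5 -> C4/G5 P5 similar
  R1 @ bar2.0: C4/G5 P5 -> D4/A5 P5 similar
  R4 @ bar3.0: E4/F5 m2 untreated
  R4 @ bar4.0: C4/D5 M2 untreated
  R2 @ bar5.0: A4/D5 P4 -> D4/A4 P5 similar
  R4 @ bar5.0: B3/A4 m7 untreated
  R1 @ bar8.0: G4/D5 P5 -> A4/E5 P5 similar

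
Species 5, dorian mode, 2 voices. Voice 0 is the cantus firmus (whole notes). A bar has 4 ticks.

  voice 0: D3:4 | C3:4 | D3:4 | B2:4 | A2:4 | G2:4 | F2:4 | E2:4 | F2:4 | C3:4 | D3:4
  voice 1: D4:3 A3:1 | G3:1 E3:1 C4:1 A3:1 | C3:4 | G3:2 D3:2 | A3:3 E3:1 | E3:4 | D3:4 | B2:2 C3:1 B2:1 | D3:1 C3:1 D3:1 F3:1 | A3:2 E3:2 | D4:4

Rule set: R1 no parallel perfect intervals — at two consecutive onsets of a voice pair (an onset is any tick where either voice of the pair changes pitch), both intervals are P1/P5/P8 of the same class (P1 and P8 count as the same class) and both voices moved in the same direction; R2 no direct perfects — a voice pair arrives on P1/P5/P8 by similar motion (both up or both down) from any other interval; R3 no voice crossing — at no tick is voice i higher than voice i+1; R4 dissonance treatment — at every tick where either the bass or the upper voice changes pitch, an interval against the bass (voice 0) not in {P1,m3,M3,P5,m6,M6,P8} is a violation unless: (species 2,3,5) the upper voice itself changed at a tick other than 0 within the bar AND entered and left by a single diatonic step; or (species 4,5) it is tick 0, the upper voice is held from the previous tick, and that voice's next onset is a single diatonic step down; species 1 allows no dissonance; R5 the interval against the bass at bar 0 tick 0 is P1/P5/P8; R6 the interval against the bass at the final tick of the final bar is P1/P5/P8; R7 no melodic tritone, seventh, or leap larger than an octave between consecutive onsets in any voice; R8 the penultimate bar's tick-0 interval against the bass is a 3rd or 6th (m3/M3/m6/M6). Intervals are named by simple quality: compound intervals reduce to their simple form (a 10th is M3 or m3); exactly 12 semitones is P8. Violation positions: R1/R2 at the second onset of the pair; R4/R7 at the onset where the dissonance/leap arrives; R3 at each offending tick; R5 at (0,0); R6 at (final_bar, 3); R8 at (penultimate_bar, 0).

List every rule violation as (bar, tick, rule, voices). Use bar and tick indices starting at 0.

(1, 0, R1, (0, 1))
(2, 0, R3, (0, 1))
(2, 0, R4, (0, 1))
(2, 1, R3, (0, 1))
(2, 2, R3, (0, 1))
(2, 3, R3, (0, 1))
(7, 0, R2, (0, 1))
(10, 0, R2, (0, 1))
(10, 0, R7, (1,))

bar 0: v0=D3 v1=D4 downbeat P8
bar 1: v0=C3 v1=G3 downbeat P5
bar 2: v0=D3 v1=C3 downbeat M2
bar 3: v0=B2 v1=G3 downbeat m6
bar 4: v0=A2 v1=A3 downbeat P8
bar 5: v0=G2 v1=E3 downbeat M6
bar 6: v0=F2 v1=D3 downbeat M6
bar 7: v0=E2 v1=B2 downbeat P5
bar 8: v0=F2 v1=D3 downbeat M6
bar 9: v0=C3 v1=A3 downbeat M6
bar 10: v0=D3 v1=D4 downbeat P8
  -> R1 @ bar 1 tick 0 v(0, 1): D3/A3 P5 -> C3/G3 P5 similar
  -> R3 @ bar 2 tick 0 v(0, 1): D3 above C3
  -> R4 @ bar 2 tick 0 v(0, 1): D3/C3 M2 untreated
  -> R3 @ bar 2 tick 1 v(0, 1): D3 above C3
  -> R3 @ bar 2 tick 2 v(0, 1): D3 above C3
  -> R3 @ bar 2 tick 3 v(0, 1): D3 above C3
  -> R2 @ bar 7 tick 0 v(0, 1): F2/D3 M6 -> E2/B2 P5 similar
  -> R2 @ bar 10 tick 0 v(0, 1): C3/E3 M3 -> D3/D4 P8 similar
  -> R7 @ bar 10 tick 0 v(1,): E3->D4 leap 10st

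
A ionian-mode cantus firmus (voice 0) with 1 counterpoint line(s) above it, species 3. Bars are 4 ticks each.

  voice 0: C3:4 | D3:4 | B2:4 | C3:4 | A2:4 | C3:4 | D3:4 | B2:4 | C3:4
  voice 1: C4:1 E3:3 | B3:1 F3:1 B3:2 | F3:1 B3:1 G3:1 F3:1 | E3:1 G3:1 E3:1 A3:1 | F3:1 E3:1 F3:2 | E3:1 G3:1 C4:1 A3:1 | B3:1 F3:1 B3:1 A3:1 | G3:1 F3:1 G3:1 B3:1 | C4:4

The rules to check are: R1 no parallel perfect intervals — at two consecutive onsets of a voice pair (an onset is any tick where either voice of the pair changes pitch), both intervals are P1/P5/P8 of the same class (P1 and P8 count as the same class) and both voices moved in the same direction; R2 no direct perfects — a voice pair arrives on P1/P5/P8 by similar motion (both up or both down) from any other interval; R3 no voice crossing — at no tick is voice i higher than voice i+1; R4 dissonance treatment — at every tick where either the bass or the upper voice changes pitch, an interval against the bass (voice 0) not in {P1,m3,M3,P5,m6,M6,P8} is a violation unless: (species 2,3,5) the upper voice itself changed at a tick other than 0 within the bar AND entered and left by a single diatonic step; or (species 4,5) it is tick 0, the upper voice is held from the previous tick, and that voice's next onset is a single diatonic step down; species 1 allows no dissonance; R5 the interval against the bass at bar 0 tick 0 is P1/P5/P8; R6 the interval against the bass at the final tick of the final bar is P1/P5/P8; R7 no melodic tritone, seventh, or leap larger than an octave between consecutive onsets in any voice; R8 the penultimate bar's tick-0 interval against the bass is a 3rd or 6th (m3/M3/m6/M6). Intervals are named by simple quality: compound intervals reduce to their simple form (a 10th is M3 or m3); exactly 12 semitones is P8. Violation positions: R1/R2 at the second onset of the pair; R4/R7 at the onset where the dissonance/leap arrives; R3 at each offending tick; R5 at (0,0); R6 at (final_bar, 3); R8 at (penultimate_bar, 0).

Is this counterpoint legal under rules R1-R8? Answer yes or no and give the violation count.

bar 0: v0=C3 v1=C4 (P8)
bar 1: v0=D3 v1=B3 (M6)
bar 2: v0=B2 v1=F3 (TT)
bar 3: v0=C3 v1=E3 (M3)
bar 4: v0=A2 v1=F3 (m6)
bar 5: v0=C3 v1=E3 (M3)
bar 6: v0=D3 v1=B3 (M6)
bar 7: v0=B2 v1=G3 (m6)
bar 8: v0=C3 v1=C4 (P8)
  R7 @ bar1.1: B3->F3 leap 6st
  R7 @ bar1.2: F3->B3 leap 6st
  R4 @ bar2.0: B2/F3 TT untreated
  R7 @ bar2.0: B3->F3 leap 6st
  R7 @ bar2.1: F3->B3 leap 6st
  R7 @ bar6.1: B3->F3 leap 6st
  R7 @ bar6.2: F3->B3 leap 6st
  R1 @ bar8.0: B2/B3 P8 -> C3/C4 P8 similar

No (8 violations)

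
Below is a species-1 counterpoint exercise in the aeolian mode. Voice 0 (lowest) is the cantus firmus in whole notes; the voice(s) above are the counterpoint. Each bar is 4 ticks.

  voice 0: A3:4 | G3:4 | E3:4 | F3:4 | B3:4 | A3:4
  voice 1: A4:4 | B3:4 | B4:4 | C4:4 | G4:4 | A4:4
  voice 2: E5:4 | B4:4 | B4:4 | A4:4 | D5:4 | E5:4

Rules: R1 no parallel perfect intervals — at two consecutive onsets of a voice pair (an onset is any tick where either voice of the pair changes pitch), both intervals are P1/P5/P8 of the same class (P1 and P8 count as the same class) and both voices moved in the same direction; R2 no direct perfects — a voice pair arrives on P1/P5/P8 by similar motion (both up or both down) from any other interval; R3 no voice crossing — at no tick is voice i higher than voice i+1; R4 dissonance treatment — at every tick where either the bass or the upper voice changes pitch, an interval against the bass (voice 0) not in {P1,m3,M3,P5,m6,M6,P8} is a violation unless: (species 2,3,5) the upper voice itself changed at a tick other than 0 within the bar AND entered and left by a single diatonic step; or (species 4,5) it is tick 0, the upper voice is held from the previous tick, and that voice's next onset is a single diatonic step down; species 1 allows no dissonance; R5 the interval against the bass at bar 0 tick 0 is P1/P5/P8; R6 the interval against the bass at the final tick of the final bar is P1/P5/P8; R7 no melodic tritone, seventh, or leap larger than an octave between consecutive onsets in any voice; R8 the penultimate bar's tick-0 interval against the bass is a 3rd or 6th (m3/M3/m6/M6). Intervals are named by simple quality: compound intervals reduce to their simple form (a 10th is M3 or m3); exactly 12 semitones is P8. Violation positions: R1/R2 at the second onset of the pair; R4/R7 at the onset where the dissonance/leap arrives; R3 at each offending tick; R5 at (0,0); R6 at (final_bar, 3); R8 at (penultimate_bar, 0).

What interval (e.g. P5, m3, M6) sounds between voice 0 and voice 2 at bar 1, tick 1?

voice 0=G3 voice 2=B4 -> M3

M3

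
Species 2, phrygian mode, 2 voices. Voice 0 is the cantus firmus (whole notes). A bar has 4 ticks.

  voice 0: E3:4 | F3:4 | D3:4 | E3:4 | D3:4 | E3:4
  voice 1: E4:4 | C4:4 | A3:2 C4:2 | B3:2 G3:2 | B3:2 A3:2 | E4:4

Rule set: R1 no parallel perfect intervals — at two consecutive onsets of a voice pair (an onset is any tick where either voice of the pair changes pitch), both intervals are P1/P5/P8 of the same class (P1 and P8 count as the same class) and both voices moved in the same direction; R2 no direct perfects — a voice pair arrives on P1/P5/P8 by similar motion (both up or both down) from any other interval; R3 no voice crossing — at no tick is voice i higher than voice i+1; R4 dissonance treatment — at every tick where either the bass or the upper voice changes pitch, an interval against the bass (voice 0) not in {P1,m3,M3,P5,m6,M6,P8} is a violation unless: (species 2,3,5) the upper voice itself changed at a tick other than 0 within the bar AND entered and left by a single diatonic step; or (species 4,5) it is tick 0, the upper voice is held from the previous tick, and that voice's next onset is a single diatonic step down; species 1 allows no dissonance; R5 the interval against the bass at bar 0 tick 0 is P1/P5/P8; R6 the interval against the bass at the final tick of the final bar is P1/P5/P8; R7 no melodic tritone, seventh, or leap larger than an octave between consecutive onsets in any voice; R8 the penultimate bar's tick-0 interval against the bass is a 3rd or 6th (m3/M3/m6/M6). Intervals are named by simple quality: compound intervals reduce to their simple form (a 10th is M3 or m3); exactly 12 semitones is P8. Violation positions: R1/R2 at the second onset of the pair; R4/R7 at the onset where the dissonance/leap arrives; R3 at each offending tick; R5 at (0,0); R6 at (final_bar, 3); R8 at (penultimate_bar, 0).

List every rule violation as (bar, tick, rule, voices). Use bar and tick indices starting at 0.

(2, 0, R1, (0, 1))
(2, 2, R4, (0, 1))
(5, 0, R2, (0, 1))

bar 0: v0=E3 v1=E4 downbeat P8
bar 1: v0=F3 v1=C4 downbeat P5
bar 2: v0=D3 v1=A3 downbeat P5
bar 3: v0=E3 v1=B3 downbeat P5
bar 4: v0=D3 v1=B3 downbeat M6
bar 5: v0=E3 v1=E4 downbeat P8
  -> R1 @ bar 2 tick 0 v(0, 1): F3/C4 P5 -> D3/A3 P5 similar
  -> R4 @ bar 2 tick 2 v(0, 1): D3/C4 m7 untreated
  -> R2 @ bar 5 tick 0 v(0, 1): D3/A3 P5 -> E3/E4 P8 similar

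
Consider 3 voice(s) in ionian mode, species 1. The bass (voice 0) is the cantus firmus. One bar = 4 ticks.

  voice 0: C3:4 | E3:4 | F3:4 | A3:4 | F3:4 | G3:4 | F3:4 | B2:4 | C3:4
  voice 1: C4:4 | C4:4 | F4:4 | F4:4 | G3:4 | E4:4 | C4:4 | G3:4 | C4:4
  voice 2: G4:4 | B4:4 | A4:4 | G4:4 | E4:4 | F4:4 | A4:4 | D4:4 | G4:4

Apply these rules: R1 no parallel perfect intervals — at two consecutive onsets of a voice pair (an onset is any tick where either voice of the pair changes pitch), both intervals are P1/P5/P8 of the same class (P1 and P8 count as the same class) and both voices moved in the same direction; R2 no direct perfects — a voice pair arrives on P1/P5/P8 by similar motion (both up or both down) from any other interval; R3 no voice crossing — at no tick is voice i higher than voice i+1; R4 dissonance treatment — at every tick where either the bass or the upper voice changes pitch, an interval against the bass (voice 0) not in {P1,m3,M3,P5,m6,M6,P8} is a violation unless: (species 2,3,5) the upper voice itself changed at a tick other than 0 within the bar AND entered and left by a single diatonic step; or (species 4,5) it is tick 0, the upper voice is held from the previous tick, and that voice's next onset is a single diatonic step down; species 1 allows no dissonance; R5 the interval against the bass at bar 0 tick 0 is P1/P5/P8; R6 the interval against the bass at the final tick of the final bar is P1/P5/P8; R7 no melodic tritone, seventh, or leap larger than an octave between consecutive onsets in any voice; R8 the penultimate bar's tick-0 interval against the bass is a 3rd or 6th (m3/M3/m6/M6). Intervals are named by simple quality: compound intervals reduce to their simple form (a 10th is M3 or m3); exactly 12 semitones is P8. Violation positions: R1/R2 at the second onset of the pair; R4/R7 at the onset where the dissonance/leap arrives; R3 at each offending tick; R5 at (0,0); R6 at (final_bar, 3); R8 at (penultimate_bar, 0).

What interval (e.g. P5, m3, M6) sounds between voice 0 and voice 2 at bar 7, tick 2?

voice 0=B2 voice 2=D4 -> m3

m3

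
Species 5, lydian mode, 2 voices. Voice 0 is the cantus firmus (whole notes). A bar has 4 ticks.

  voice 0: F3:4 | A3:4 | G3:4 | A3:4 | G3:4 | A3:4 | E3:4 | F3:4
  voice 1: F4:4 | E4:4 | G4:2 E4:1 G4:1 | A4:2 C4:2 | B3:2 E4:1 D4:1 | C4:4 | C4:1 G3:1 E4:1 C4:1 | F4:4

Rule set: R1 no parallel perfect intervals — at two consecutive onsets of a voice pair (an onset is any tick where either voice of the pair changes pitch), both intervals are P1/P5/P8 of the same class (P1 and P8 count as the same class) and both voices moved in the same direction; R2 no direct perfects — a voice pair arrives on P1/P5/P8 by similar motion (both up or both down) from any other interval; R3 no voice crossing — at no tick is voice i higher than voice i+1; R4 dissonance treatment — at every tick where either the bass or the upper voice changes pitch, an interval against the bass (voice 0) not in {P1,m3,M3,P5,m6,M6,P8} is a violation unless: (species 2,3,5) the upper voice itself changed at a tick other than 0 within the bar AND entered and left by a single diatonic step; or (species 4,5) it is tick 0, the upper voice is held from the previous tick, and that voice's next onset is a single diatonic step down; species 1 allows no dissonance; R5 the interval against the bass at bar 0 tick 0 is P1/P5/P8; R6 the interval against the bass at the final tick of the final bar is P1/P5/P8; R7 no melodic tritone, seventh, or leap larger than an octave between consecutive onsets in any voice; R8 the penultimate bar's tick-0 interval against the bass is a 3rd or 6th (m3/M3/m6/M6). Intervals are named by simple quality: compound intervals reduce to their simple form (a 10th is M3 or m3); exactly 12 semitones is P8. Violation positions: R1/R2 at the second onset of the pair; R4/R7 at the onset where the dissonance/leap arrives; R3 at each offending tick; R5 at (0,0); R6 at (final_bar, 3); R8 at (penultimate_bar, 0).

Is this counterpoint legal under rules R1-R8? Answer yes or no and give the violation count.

bar 0: v0=F3 v1=F4 (P8)
bar 1: v0=A3 v1=E4 (P5)
bar 2: v0=G3 v1=G4 (P8)
bar 3: v0=A3 v1=A4 (P8)
bar 4: v0=G3 v1=B3 (M3)
bar 5: v0=A3 v1=C4 (m3)
bar 6: v0=E3 v1=C4 (m6)
bar 7: v0=F3 v1=F4 (P8)
  R1 @ bar3.0: G3/G4 P8 -> A3/A4 P8 similar
  R2 @ bar7.0: E3/C4 m6 -> F3/F4 P8 similar

No (2 violations)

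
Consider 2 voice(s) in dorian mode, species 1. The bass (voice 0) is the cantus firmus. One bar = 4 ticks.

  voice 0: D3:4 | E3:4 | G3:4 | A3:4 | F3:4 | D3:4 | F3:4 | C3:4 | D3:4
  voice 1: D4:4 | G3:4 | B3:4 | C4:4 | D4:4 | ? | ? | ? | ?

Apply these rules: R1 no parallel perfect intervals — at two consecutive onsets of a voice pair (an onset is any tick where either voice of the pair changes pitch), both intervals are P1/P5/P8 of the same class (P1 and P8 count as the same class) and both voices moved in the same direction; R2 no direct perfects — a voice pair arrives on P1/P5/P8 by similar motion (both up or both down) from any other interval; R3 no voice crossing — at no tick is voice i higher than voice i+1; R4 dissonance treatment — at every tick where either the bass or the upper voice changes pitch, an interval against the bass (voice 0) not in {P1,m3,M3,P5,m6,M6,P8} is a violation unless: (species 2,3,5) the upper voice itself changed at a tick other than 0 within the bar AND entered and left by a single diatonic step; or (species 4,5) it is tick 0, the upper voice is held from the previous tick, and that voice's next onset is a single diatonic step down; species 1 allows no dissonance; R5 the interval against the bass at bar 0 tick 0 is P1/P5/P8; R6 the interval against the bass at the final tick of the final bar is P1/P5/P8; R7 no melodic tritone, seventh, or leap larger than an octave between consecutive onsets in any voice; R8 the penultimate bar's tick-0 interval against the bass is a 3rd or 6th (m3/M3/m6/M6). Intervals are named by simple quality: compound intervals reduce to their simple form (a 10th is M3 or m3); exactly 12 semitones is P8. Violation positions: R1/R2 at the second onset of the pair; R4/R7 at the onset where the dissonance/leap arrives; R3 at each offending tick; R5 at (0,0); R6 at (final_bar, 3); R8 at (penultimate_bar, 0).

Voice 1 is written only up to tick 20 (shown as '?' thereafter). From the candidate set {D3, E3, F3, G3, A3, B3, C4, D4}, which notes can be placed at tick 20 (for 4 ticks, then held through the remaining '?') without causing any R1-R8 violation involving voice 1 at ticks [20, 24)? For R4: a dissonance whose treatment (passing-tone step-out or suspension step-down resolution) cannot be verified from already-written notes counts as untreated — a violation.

D3: violates R2
E3: violates R4,R7
F3: legal
G3: violates R4
A3: violates R2
B3: legal
C4: violates R4
D4: legal

{B3, D4, F3}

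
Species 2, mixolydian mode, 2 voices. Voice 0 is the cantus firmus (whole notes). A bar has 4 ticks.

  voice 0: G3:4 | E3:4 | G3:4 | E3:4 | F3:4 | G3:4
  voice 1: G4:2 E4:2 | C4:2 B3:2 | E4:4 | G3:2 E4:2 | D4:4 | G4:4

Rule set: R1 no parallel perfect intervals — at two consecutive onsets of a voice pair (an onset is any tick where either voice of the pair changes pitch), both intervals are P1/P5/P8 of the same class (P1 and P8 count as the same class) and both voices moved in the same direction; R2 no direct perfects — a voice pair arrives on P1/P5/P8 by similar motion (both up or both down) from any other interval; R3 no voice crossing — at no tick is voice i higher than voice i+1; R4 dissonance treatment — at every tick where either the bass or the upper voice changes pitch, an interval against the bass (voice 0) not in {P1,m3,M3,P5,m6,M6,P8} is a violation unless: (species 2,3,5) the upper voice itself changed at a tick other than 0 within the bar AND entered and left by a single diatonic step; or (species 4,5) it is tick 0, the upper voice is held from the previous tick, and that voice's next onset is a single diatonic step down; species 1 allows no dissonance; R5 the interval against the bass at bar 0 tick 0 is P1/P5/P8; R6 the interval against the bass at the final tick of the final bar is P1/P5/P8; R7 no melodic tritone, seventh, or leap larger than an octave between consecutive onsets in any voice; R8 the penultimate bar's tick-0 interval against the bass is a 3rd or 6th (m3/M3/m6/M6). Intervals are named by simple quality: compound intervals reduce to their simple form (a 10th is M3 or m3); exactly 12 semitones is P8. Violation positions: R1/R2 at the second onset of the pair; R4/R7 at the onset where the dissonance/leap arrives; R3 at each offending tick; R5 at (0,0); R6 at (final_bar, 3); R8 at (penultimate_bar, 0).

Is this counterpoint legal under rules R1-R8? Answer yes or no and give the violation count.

bar 0: v0=G3 v1=G4 (P8)
bar 1: v0=E3 v1=C4 (m6)
bar 2: v0=G3 v1=E4 (M6)
bar 3: v0=E3 v1=G3 (m3)
bar 4: v0=F3 v1=D4 (M6)
bar 5: v0=G3 v1=G4 (P8)
  R2 @ bar5.0: F3/D4 M6 -> G3/G4 P8 similar

No (1 violations)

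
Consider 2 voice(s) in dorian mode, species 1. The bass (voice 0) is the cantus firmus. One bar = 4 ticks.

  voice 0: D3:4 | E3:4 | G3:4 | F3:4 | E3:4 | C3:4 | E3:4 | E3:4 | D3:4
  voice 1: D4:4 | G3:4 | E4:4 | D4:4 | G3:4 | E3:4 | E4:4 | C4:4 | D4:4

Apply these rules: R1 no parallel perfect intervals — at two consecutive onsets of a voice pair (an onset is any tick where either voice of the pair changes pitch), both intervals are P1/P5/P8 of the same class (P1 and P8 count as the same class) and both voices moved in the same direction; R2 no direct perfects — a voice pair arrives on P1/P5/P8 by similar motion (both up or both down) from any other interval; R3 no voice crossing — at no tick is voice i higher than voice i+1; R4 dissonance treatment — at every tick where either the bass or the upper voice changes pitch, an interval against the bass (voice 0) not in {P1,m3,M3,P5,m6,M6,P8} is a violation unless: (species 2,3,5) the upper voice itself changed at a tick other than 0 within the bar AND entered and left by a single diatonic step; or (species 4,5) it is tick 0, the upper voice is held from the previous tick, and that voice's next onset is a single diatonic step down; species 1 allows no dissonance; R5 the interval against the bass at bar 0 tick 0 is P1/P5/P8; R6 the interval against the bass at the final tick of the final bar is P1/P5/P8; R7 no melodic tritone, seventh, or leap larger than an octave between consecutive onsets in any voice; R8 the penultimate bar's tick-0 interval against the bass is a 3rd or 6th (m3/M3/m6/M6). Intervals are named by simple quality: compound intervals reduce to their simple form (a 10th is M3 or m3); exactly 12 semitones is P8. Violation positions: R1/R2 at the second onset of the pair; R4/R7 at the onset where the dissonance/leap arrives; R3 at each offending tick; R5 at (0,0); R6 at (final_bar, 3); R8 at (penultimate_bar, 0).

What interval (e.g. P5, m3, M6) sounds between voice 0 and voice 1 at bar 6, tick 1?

voice 0=E3 voice 1=E4 -> P8

P8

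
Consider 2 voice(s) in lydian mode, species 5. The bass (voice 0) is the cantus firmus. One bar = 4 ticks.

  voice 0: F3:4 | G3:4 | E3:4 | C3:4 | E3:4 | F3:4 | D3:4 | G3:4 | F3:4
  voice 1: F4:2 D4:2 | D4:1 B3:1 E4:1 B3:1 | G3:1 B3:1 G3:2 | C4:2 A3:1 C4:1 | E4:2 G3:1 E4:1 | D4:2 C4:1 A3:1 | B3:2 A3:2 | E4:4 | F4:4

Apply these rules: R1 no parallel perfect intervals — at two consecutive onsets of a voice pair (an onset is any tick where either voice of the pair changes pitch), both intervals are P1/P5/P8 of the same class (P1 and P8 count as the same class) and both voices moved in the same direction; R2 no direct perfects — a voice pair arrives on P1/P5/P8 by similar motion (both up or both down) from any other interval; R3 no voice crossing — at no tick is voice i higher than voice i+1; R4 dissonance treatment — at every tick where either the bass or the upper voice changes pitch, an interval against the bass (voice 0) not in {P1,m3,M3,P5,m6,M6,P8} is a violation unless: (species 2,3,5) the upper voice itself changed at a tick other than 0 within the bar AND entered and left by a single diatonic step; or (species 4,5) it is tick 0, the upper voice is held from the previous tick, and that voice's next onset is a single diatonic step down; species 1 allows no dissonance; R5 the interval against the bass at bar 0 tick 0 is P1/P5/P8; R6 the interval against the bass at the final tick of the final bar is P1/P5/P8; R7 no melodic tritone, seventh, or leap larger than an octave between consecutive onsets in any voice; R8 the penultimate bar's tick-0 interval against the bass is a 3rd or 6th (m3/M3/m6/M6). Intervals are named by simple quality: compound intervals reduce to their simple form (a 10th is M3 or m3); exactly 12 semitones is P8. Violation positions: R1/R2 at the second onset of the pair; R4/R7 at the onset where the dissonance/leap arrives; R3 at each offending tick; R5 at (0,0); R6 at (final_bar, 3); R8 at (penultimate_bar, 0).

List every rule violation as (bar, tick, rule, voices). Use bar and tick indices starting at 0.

bar 0: v0=F3 v1=F4 downbeat P8
bar 1: v0=G3 v1=D4 downbeat P5
bar 2: v0=E3 v1=G3 downbeat m3
bar 3: v0=C3 v1=C4 downbeat P8
bar 4: v0=E3 v1=E4 downbeat P8
bar 5: v0=F3 v1=D4 downbeat M6
bar 6: v0=D3 v1=B3 downbeat M6
bar 7: v0=G3 v1=E4 downbeat M6
bar 8: v0=F3 v1=F4 downbeat P8
  -> R1 @ bar 4 tick 0 v(0, 1): C3/C4 P8 -> E3/E4 P8 similar

(4, 0, R1, (0, 1))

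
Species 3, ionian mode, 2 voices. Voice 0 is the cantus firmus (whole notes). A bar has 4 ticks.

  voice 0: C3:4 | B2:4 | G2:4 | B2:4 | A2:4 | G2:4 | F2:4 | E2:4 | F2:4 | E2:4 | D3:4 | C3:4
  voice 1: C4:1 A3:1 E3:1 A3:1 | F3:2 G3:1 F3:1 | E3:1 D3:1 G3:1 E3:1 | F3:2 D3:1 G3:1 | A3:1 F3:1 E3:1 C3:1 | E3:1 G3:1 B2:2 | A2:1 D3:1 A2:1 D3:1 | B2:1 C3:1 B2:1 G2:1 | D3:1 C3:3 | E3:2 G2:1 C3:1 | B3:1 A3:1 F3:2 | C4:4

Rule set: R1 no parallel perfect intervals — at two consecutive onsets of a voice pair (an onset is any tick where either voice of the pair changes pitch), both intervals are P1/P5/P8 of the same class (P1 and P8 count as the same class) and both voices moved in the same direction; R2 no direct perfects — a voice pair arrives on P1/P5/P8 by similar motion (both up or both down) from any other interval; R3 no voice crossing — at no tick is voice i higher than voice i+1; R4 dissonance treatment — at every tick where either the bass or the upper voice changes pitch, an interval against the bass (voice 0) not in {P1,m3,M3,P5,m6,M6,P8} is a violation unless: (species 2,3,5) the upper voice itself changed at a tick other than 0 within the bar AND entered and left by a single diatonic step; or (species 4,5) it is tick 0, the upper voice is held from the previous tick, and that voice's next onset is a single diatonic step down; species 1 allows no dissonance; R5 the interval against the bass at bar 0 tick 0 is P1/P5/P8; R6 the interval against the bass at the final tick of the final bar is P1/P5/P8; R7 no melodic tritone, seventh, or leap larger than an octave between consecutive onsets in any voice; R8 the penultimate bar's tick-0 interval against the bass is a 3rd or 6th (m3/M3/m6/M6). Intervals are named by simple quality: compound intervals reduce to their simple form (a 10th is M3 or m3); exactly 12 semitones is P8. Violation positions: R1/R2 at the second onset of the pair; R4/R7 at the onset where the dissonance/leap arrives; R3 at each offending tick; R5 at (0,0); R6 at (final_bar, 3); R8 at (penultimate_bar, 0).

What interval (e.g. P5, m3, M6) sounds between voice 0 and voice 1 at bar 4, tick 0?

P8

voice 0=A2 voice 1=A3 -> P8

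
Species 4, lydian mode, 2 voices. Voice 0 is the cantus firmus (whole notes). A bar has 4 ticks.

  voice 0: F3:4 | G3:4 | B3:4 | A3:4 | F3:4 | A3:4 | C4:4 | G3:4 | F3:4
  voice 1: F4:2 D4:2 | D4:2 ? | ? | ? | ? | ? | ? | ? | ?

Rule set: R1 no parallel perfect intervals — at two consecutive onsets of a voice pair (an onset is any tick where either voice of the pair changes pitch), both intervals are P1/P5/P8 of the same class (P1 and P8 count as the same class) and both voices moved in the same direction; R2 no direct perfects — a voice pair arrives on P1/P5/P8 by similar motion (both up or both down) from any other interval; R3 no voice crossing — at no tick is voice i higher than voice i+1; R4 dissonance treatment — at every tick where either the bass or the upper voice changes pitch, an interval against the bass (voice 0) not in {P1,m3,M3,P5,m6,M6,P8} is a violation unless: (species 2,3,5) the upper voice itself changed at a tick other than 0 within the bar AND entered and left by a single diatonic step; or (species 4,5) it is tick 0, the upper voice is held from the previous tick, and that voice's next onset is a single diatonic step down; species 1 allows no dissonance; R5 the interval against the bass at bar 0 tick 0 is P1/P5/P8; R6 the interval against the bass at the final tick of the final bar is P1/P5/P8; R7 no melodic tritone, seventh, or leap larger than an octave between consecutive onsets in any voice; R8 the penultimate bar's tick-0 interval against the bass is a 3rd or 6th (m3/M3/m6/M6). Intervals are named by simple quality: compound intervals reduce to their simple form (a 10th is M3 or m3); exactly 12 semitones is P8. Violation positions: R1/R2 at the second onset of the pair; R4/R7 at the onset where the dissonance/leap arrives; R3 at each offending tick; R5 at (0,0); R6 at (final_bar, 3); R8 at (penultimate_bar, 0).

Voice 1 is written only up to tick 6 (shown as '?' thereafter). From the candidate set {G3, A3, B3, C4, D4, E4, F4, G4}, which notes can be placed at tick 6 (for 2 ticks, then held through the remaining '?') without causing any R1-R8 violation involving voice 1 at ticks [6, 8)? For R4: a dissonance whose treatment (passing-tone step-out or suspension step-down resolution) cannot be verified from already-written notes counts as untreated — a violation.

G3: legal
A3: violates R4
B3: legal
C4: violates R4
D4: legal
E4: legal
F4: violates R4
G4: legal

{B3, D4, E4, G3, G4}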